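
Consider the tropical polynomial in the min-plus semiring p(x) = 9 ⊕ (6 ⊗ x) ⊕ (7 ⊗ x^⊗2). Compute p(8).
p(8) = 9

A tropical monomial a ⊗ x^⊗i evaluates to a + i · x. Evaluating each term at x = 8:
  Term 0 contributes 9 + 0 · 8 = 9
  Term 1 contributes 6 + 1 · 8 = 14
  Term 2 contributes 7 + 2 · 8 = 23
p(8) = ⊕ of these = min[9, 14, 23] = 9.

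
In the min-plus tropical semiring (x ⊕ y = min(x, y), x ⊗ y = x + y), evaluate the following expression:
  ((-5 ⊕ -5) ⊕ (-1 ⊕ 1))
((-5 ⊕ -5) ⊕ (-1 ⊕ 1)) = -5

Expand innermost to outermost. Recall ⊕ takes the minimum of its arguments and ⊗ takes their sum. Working out the expression ((-5 ⊕ -5) ⊕ (-1 ⊕ 1)) gives -5.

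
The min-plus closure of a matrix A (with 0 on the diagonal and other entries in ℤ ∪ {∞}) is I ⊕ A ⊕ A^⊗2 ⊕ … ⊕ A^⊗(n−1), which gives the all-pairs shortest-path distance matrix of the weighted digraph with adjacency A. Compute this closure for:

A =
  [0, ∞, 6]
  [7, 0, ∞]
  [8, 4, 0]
Closure =
  [0, 10, 6]
  [7, 0, 13]
  [8, 4, 0]

This is the Floyd-Warshall all-pairs shortest-path computation. For each intermediate vertex k = 0, 1, …, 2, update dist[i][j] ← min(dist[i][j], dist[i][k] + dist[k][j]). The final matrix gives, for each (i, j), the minimum total weight of any directed path from i to j (possibly empty when i = j).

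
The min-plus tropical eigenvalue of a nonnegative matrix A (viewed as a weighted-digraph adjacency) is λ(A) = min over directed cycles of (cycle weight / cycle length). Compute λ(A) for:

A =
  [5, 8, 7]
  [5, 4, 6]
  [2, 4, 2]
λ(A) = 2

Enumerate directed cycles and compute their means (weight / length). Sample:
  cycle 0 → 0: weight = 5, length = 1, mean = 5/1 ≈ 5.000
  cycle 1 → 1: weight = 4, length = 1, mean = 4/1 ≈ 4.000
  cycle 2 → 2: weight = 2, length = 1, mean = 2/1 ≈ 2.000
  cycle 0 → 1 → 0: weight = 13, length = 2, mean = 13/2 ≈ 6.500
  cycle 0 → 2 → 0: weight = 9, length = 2, mean = 9/2 ≈ 4.500
  cycle 1 → 0 → 1: weight = 13, length = 2, mean = 13/2 ≈ 6.500
Minimum mean = 2.000, attained e.g. along the cycle 2 → 2 with weight 2 and length 1. So λ(A) = 2/1 = 2.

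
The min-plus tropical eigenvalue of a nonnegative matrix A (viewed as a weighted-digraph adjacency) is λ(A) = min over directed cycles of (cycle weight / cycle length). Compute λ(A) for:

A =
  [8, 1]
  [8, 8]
λ(A) = 9/2

Enumerate directed cycles and compute their means (weight / length). Sample:
  cycle 0 → 0: weight = 8, length = 1, mean = 8/1 ≈ 8.000
  cycle 1 → 1: weight = 8, length = 1, mean = 8/1 ≈ 8.000
  cycle 0 → 1 → 0: weight = 9, length = 2, mean = 9/2 ≈ 4.500
  cycle 1 → 0 → 1: weight = 9, length = 2, mean = 9/2 ≈ 4.500
Minimum mean = 4.500, attained e.g. along the cycle 0 → 1 → 0 with weight 9 and length 2. So λ(A) = 9/2 = 9/2.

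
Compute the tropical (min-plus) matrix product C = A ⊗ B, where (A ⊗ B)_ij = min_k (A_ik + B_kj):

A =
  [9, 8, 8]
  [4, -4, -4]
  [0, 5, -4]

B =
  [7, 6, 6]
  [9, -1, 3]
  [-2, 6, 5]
A ⊗ B =
  [6, 7, 11]
  [-6, -5, -1]
  [-6, 2, 1]

Apply the min-plus product entry-by-entry:
  C[0][0] = min over k of (A[0][0] + B[0][0] = 9 + 7 = 16, A[0][1] + B[1][0] = 8 + 9 = 17, A[0][2] + B[2][0] = 8 + -2 = 6) = 6 (attained at k = 2)
  C[0][1] = min over k of (A[0][0] + B[0][1] = 9 + 6 = 15, A[0][1] + B[1][1] = 8 + -1 = 7, A[0][2] + B[2][1] = 8 + 6 = 14) = 7 (attained at k = 1)
  C[0][2] = min over k of (A[0][0] + B[0][2] = 9 + 6 = 15, A[0][1] + B[1][2] = 8 + 3 = 11, A[0][2] + B[2][2] = 8 + 5 = 13) = 11 (attained at k = 1)
  C[1][0] = min over k of (A[1][0] + B[0][0] = 4 + 7 = 11, A[1][1] + B[1][0] = -4 + 9 = 5, A[1][2] + B[2][0] = -4 + -2 = -6) = -6 (attained at k = 2)
  C[1][1] = min over k of (A[1][0] + B[0][1] = 4 + 6 = 10, A[1][1] + B[1][1] = -4 + -1 = -5, A[1][2] + B[2][1] = -4 + 6 = 2) = -5 (attained at k = 1)
  C[1][2] = min over k of (A[1][0] + B[0][2] = 4 + 6 = 10, A[1][1] + B[1][2] = -4 + 3 = -1, A[1][2] + B[2][2] = -4 + 5 = 1) = -1 (attained at k = 1)
  C[2][0] = min over k of (A[2][0] + B[0][0] = 0 + 7 = 7, A[2][1] + B[1][0] = 5 + 9 = 14, A[2][2] + B[2][0] = -4 + -2 = -6) = -6 (attained at k = 2)
  C[2][1] = min over k of (A[2][0] + B[0][1] = 0 + 6 = 6, A[2][1] + B[1][1] = 5 + -1 = 4, A[2][2] + B[2][1] = -4 + 6 = 2) = 2 (attained at k = 2)
  C[2][2] = min over k of (A[2][0] + B[0][2] = 0 + 6 = 6, A[2][1] + B[1][2] = 5 + 3 = 8, A[2][2] + B[2][2] = -4 + 5 = 1) = 1 (attained at k = 2)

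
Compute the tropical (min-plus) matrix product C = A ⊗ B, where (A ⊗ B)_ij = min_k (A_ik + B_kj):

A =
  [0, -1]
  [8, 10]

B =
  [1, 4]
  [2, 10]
A ⊗ B =
  [1, 4]
  [9, 12]

Apply the min-plus product entry-by-entry:
  C[0][0] = min over k of (A[0][0] + B[0][0] = 0 + 1 = 1, A[0][1] + B[1][0] = -1 + 2 = 1) = 1 (attained at k = 0)
  C[0][1] = min over k of (A[0][0] + B[0][1] = 0 + 4 = 4, A[0][1] + B[1][1] = -1 + 10 = 9) = 4 (attained at k = 0)
  C[1][0] = min over k of (A[1][0] + B[0][0] = 8 + 1 = 9, A[1][1] + B[1][0] = 10 + 2 = 12) = 9 (attained at k = 0)
  C[1][1] = min over k of (A[1][0] + B[0][1] = 8 + 4 = 12, A[1][1] + B[1][1] = 10 + 10 = 20) = 12 (attained at k = 0)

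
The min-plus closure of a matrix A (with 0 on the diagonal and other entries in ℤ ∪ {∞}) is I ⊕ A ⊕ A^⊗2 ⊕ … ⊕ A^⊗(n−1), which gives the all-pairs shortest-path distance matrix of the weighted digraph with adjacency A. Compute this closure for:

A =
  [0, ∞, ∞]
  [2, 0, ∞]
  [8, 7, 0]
Closure =
  [0, ∞, ∞]
  [2, 0, ∞]
  [8, 7, 0]

This is the Floyd-Warshall all-pairs shortest-path computation. For each intermediate vertex k = 0, 1, …, 2, update dist[i][j] ← min(dist[i][j], dist[i][k] + dist[k][j]). The final matrix gives, for each (i, j), the minimum total weight of any directed path from i to j (possibly empty when i = j).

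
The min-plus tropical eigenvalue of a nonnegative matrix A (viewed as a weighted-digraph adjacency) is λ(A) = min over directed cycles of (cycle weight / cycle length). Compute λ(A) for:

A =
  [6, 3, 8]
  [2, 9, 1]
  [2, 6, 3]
λ(A) = 2

Enumerate directed cycles and compute their means (weight / length). Sample:
  cycle 0 → 0: weight = 6, length = 1, mean = 6/1 ≈ 6.000
  cycle 1 → 1: weight = 9, length = 1, mean = 9/1 ≈ 9.000
  cycle 2 → 2: weight = 3, length = 1, mean = 3/1 ≈ 3.000
  cycle 0 → 1 → 0: weight = 5, length = 2, mean = 5/2 ≈ 2.500
  cycle 0 → 2 → 0: weight = 10, length = 2, mean = 10/2 ≈ 5.000
  cycle 1 → 0 → 1: weight = 5, length = 2, mean = 5/2 ≈ 2.500
Minimum mean = 2.000, attained e.g. along the cycle 0 → 1 → 2 → 0 with weight 6 and length 3. So λ(A) = 6/3 = 2.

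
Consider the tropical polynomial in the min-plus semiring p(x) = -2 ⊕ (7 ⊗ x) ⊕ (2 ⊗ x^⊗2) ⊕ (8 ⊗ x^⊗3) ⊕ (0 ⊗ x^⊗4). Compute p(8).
p(8) = -2

A tropical monomial a ⊗ x^⊗i evaluates to a + i · x. Evaluating each term at x = 8:
  Term 0 contributes -2 + 0 · 8 = -2
  Term 1 contributes 7 + 1 · 8 = 15
  Term 2 contributes 2 + 2 · 8 = 18
  Term 3 contributes 8 + 3 · 8 = 32
  Term 4 contributes 0 + 4 · 8 = 32
p(8) = ⊕ of these = min[-2, 15, 18, 32, 32] = -2.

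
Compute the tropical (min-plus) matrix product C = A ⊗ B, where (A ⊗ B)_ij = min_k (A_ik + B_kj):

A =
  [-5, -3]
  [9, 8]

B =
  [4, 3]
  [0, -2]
A ⊗ B =
  [-3, -5]
  [8, 6]

Apply the min-plus product entry-by-entry:
  C[0][0] = min over k of (A[0][0] + B[0][0] = -5 + 4 = -1, A[0][1] + B[1][0] = -3 + 0 = -3) = -3 (attained at k = 1)
  C[0][1] = min over k of (A[0][0] + B[0][1] = -5 + 3 = -2, A[0][1] + B[1][1] = -3 + -2 = -5) = -5 (attained at k = 1)
  C[1][0] = min over k of (A[1][0] + B[0][0] = 9 + 4 = 13, A[1][1] + B[1][0] = 8 + 0 = 8) = 8 (attained at k = 1)
  C[1][1] = min over k of (A[1][0] + B[0][1] = 9 + 3 = 12, A[1][1] + B[1][1] = 8 + -2 = 6) = 6 (attained at k = 1)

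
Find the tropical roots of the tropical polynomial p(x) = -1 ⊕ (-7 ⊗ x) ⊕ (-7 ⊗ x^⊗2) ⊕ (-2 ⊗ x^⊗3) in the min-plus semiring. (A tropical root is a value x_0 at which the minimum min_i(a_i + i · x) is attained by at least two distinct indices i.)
Roots: {-5, 0, 6}

Each tropical root is a break point of the lower envelope of the lines y = a_i + i · x (there are 4 lines, with slopes 0, 1, ..., 3). Only the lines that attain the minimum somewhere contribute to roots; other lines are dominated. Here the surviving (envelope) indices are i = 3, i = 2, i = 1, i = 0.
Intersections between consecutive envelope lines give the roots: for adjacent envelope indices i < j the intersection is x = (a_i − a_j) / (j − i). Reading off the sorted break points: {-5, 0, 6}.
Verification: at each break x_0, at least two indices attain the minimum of min_i(a_i + i · x_0).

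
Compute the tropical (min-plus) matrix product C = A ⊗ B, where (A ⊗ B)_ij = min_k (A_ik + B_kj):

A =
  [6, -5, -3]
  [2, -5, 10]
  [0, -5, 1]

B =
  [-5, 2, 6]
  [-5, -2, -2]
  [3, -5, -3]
A ⊗ B =
  [-10, -8, -7]
  [-10, -7, -7]
  [-10, -7, -7]

Apply the min-plus product entry-by-entry:
  C[0][0] = min over k of (A[0][0] + B[0][0] = 6 + -5 = 1, A[0][1] + B[1][0] = -5 + -5 = -10, A[0][2] + B[2][0] = -3 + 3 = 0) = -10 (attained at k = 1)
  C[0][1] = min over k of (A[0][0] + B[0][1] = 6 + 2 = 8, A[0][1] + B[1][1] = -5 + -2 = -7, A[0][2] + B[2][1] = -3 + -5 = -8) = -8 (attained at k = 2)
  C[0][2] = min over k of (A[0][0] + B[0][2] = 6 + 6 = 12, A[0][1] + B[1][2] = -5 + -2 = -7, A[0][2] + B[2][2] = -3 + -3 = -6) = -7 (attained at k = 1)
  C[1][0] = min over k of (A[1][0] + B[0][0] = 2 + -5 = -3, A[1][1] + B[1][0] = -5 + -5 = -10, A[1][2] + B[2][0] = 10 + 3 = 13) = -10 (attained at k = 1)
  C[1][1] = min over k of (A[1][0] + B[0][1] = 2 + 2 = 4, A[1][1] + B[1][1] = -5 + -2 = -7, A[1][2] + B[2][1] = 10 + -5 = 5) = -7 (attained at k = 1)
  C[1][2] = min over k of (A[1][0] + B[0][2] = 2 + 6 = 8, A[1][1] + B[1][2] = -5 + -2 = -7, A[1][2] + B[2][2] = 10 + -3 = 7) = -7 (attained at k = 1)
  C[2][0] = min over k of (A[2][0] + B[0][0] = 0 + -5 = -5, A[2][1] + B[1][0] = -5 + -5 = -10, A[2][2] + B[2][0] = 1 + 3 = 4) = -10 (attained at k = 1)
  C[2][1] = min over k of (A[2][0] + B[0][1] = 0 + 2 = 2, A[2][1] + B[1][1] = -5 + -2 = -7, A[2][2] + B[2][1] = 1 + -5 = -4) = -7 (attained at k = 1)
  C[2][2] = min over k of (A[2][0] + B[0][2] = 0 + 6 = 6, A[2][1] + B[1][2] = -5 + -2 = -7, A[2][2] + B[2][2] = 1 + -3 = -2) = -7 (attained at k = 1)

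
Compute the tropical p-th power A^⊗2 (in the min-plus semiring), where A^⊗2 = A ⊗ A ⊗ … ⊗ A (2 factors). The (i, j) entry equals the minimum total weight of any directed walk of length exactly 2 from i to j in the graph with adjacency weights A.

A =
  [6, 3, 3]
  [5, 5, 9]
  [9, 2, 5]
A^⊗2 =
  [8, 5, 8]
  [10, 8, 8]
  [7, 7, 10]

Each entry (A^⊗2)_ij equals the minimum over all length-2 walks i = v_0 → v_1 → … → v_2 = j of Σ_t A[v_t][v_{t+1}]. For example, for (i, j) = (0, 2) we minimise over 3 possible intermediate vertex sequences; the minimum is 8, attained along the walk 0 → 2 → 2.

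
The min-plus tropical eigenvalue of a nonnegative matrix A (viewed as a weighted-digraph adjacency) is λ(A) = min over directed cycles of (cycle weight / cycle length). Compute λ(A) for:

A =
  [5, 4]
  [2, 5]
λ(A) = 3

Enumerate directed cycles and compute their means (weight / length). Sample:
  cycle 0 → 0: weight = 5, length = 1, mean = 5/1 ≈ 5.000
  cycle 1 → 1: weight = 5, length = 1, mean = 5/1 ≈ 5.000
  cycle 0 → 1 → 0: weight = 6, length = 2, mean = 6/2 ≈ 3.000
  cycle 1 → 0 → 1: weight = 6, length = 2, mean = 6/2 ≈ 3.000
Minimum mean = 3.000, attained e.g. along the cycle 0 → 1 → 0 with weight 6 and length 2. So λ(A) = 6/2 = 3.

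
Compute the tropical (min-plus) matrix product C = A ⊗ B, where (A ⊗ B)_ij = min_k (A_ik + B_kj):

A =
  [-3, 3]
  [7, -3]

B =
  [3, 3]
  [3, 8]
A ⊗ B =
  [0, 0]
  [0, 5]

Apply the min-plus product entry-by-entry:
  C[0][0] = min over k of (A[0][0] + B[0][0] = -3 + 3 = 0, A[0][1] + B[1][0] = 3 + 3 = 6) = 0 (attained at k = 0)
  C[0][1] = min over k of (A[0][0] + B[0][1] = -3 + 3 = 0, A[0][1] + B[1][1] = 3 + 8 = 11) = 0 (attained at k = 0)
  C[1][0] = min over k of (A[1][0] + B[0][0] = 7 + 3 = 10, A[1][1] + B[1][0] = -3 + 3 = 0) = 0 (attained at k = 1)
  C[1][1] = min over k of (A[1][0] + B[0][1] = 7 + 3 = 10, A[1][1] + B[1][1] = -3 + 8 = 5) = 5 (attained at k = 1)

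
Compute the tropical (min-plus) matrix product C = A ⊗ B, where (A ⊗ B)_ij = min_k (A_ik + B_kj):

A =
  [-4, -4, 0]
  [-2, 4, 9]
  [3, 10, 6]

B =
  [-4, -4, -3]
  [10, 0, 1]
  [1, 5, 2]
A ⊗ B =
  [-8, -8, -7]
  [-6, -6, -5]
  [-1, -1, 0]

Apply the min-plus product entry-by-entry:
  C[0][0] = min over k of (A[0][0] + B[0][0] = -4 + -4 = -8, A[0][1] + B[1][0] = -4 + 10 = 6, A[0][2] + B[2][0] = 0 + 1 = 1) = -8 (attained at k = 0)
  C[0][1] = min over k of (A[0][0] + B[0][1] = -4 + -4 = -8, A[0][1] + B[1][1] = -4 + 0 = -4, A[0][2] + B[2][1] = 0 + 5 = 5) = -8 (attained at k = 0)
  C[0][2] = min over k of (A[0][0] + B[0][2] = -4 + -3 = -7, A[0][1] + B[1][2] = -4 + 1 = -3, A[0][2] + B[2][2] = 0 + 2 = 2) = -7 (attained at k = 0)
  C[1][0] = min over k of (A[1][0] + B[0][0] = -2 + -4 = -6, A[1][1] + B[1][0] = 4 + 10 = 14, A[1][2] + B[2][0] = 9 + 1 = 10) = -6 (attained at k = 0)
  C[1][1] = min over k of (A[1][0] + B[0][1] = -2 + -4 = -6, A[1][1] + B[1][1] = 4 + 0 = 4, A[1][2] + B[2][1] = 9 + 5 = 14) = -6 (attained at k = 0)
  C[1][2] = min over k of (A[1][0] + B[0][2] = -2 + -3 = -5, A[1][1] + B[1][2] = 4 + 1 = 5, A[1][2] + B[2][2] = 9 + 2 = 11) = -5 (attained at k = 0)
  C[2][0] = min over k of (A[2][0] + B[0][0] = 3 + -4 = -1, A[2][1] + B[1][0] = 10 + 10 = 20, A[2][2] + B[2][0] = 6 + 1 = 7) = -1 (attained at k = 0)
  C[2][1] = min over k of (A[2][0] + B[0][1] = 3 + -4 = -1, A[2][1] + B[1][1] = 10 + 0 = 10, A[2][2] + B[2][1] = 6 + 5 = 11) = -1 (attained at k = 0)
  C[2][2] = min over k of (A[2][0] + B[0][2] = 3 + -3 = 0, A[2][1] + B[1][2] = 10 + 1 = 11, A[2][2] + B[2][2] = 6 + 2 = 8) = 0 (attained at k = 0)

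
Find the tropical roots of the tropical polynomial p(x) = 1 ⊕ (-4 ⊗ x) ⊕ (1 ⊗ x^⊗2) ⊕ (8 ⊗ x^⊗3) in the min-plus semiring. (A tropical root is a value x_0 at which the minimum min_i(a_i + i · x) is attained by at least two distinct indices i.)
Roots: {-7, -5, 5}

Each tropical root is a break point of the lower envelope of the lines y = a_i + i · x (there are 4 lines, with slopes 0, 1, ..., 3). Only the lines that attain the minimum somewhere contribute to roots; other lines are dominated. Here the surviving (envelope) indices are i = 3, i = 2, i = 1, i = 0.
Intersections between consecutive envelope lines give the roots: for adjacent envelope indices i < j the intersection is x = (a_i − a_j) / (j − i). Reading off the sorted break points: {-7, -5, 5}.
Verification: at each break x_0, at least two indices attain the minimum of min_i(a_i + i · x_0).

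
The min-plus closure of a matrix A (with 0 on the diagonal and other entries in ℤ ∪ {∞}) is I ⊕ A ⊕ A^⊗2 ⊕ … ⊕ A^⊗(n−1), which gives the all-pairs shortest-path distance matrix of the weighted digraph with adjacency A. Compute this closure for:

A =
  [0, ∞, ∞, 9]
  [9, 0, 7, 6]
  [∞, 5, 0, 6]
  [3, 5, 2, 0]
Closure =
  [0, 14, 11, 9]
  [9, 0, 7, 6]
  [9, 5, 0, 6]
  [3, 5, 2, 0]

This is the Floyd-Warshall all-pairs shortest-path computation. For each intermediate vertex k = 0, 1, …, 3, update dist[i][j] ← min(dist[i][j], dist[i][k] + dist[k][j]). The final matrix gives, for each (i, j), the minimum total weight of any directed path from i to j (possibly empty when i = j).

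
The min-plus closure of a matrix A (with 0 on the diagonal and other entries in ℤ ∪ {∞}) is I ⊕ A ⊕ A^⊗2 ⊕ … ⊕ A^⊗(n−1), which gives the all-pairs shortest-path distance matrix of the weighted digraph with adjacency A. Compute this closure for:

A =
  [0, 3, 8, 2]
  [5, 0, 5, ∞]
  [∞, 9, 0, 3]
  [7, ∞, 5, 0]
Closure =
  [0, 3, 7, 2]
  [5, 0, 5, 7]
  [10, 9, 0, 3]
  [7, 10, 5, 0]

This is the Floyd-Warshall all-pairs shortest-path computation. For each intermediate vertex k = 0, 1, …, 3, update dist[i][j] ← min(dist[i][j], dist[i][k] + dist[k][j]). The final matrix gives, for each (i, j), the minimum total weight of any directed path from i to j (possibly empty when i = j).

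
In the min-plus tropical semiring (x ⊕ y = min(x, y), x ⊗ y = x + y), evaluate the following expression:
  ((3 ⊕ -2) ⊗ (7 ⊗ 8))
((3 ⊕ -2) ⊗ (7 ⊗ 8)) = 13

Expand innermost to outermost. Recall ⊕ takes the minimum of its arguments and ⊗ takes their sum. Working out the expression ((3 ⊕ -2) ⊗ (7 ⊗ 8)) gives 13.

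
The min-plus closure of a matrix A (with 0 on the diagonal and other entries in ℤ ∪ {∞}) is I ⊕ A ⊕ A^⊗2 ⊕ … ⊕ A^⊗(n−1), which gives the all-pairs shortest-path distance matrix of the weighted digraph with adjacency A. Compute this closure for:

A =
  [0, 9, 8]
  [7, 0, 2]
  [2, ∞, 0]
Closure =
  [0, 9, 8]
  [4, 0, 2]
  [2, 11, 0]

This is the Floyd-Warshall all-pairs shortest-path computation. For each intermediate vertex k = 0, 1, …, 2, update dist[i][j] ← min(dist[i][j], dist[i][k] + dist[k][j]). The final matrix gives, for each (i, j), the minimum total weight of any directed path from i to j (possibly empty when i = j).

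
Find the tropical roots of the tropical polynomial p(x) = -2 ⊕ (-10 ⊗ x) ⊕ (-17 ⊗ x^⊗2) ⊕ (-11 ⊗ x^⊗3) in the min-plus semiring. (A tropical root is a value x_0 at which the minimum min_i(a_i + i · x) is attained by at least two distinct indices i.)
Roots: {-6, 7, 8}

Each tropical root is a break point of the lower envelope of the lines y = a_i + i · x (there are 4 lines, with slopes 0, 1, ..., 3). Only the lines that attain the minimum somewhere contribute to roots; other lines are dominated. Here the surviving (envelope) indices are i = 3, i = 2, i = 1, i = 0.
Intersections between consecutive envelope lines give the roots: for adjacent envelope indices i < j the intersection is x = (a_i − a_j) / (j − i). Reading off the sorted break points: {-6, 7, 8}.
Verification: at each break x_0, at least two indices attain the minimum of min_i(a_i + i · x_0).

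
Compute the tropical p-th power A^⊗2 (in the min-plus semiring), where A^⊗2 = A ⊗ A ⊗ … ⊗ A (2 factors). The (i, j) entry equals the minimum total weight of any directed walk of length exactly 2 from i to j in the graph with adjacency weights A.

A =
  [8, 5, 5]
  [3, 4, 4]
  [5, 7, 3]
A^⊗2 =
  [8, 9, 8]
  [7, 8, 7]
  [8, 10, 6]

Each entry (A^⊗2)_ij equals the minimum over all length-2 walks i = v_0 → v_1 → … → v_2 = j of Σ_t A[v_t][v_{t+1}]. For example, for (i, j) = (0, 2) we minimise over 3 possible intermediate vertex sequences; the minimum is 8, attained along the walk 0 → 2 → 2.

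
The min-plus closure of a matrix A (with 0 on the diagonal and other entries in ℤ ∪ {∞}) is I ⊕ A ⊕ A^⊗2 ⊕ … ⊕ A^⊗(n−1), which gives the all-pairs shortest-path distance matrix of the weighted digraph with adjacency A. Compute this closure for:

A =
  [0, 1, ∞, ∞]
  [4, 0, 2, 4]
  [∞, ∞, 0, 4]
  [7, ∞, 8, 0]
Closure =
  [0, 1, 3, 5]
  [4, 0, 2, 4]
  [11, 12, 0, 4]
  [7, 8, 8, 0]

This is the Floyd-Warshall all-pairs shortest-path computation. For each intermediate vertex k = 0, 1, …, 3, update dist[i][j] ← min(dist[i][j], dist[i][k] + dist[k][j]). The final matrix gives, for each (i, j), the minimum total weight of any directed path from i to j (possibly empty when i = j).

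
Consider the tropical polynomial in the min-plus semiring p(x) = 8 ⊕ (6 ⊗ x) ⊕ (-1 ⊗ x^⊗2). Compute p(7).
p(7) = 8

A tropical monomial a ⊗ x^⊗i evaluates to a + i · x. Evaluating each term at x = 7:
  Term 0 contributes 8 + 0 · 7 = 8
  Term 1 contributes 6 + 1 · 7 = 13
  Term 2 contributes -1 + 2 · 7 = 13
p(7) = ⊕ of these = min[8, 13, 13] = 8.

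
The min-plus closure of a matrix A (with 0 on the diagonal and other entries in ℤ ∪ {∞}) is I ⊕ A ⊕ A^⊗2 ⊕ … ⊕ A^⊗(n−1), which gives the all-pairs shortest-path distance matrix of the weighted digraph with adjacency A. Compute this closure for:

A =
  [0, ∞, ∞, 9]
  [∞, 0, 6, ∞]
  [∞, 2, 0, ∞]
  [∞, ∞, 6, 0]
Closure =
  [0, 17, 15, 9]
  [∞, 0, 6, ∞]
  [∞, 2, 0, ∞]
  [∞, 8, 6, 0]

This is the Floyd-Warshall all-pairs shortest-path computation. For each intermediate vertex k = 0, 1, …, 3, update dist[i][j] ← min(dist[i][j], dist[i][k] + dist[k][j]). The final matrix gives, for each (i, j), the minimum total weight of any directed path from i to j (possibly empty when i = j).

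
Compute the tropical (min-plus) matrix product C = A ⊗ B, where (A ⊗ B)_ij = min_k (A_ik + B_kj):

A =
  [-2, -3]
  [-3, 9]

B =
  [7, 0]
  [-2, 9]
A ⊗ B =
  [-5, -2]
  [4, -3]

Apply the min-plus product entry-by-entry:
  C[0][0] = min over k of (A[0][0] + B[0][0] = -2 + 7 = 5, A[0][1] + B[1][0] = -3 + -2 = -5) = -5 (attained at k = 1)
  C[0][1] = min over k of (A[0][0] + B[0][1] = -2 + 0 = -2, A[0][1] + B[1][1] = -3 + 9 = 6) = -2 (attained at k = 0)
  C[1][0] = min over k of (A[1][0] + B[0][0] = -3 + 7 = 4, A[1][1] + B[1][0] = 9 + -2 = 7) = 4 (attained at k = 0)
  C[1][1] = min over k of (A[1][0] + B[0][1] = -3 + 0 = -3, A[1][1] + B[1][1] = 9 + 9 = 18) = -3 (attained at k = 0)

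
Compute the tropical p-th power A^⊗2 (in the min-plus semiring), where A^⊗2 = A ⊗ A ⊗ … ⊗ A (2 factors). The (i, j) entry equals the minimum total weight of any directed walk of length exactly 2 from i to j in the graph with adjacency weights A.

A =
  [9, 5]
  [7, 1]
A^⊗2 =
  [12, 6]
  [8, 2]

Each entry (A^⊗2)_ij equals the minimum over all length-2 walks i = v_0 → v_1 → … → v_2 = j of Σ_t A[v_t][v_{t+1}]. For example, for (i, j) = (0, 1) we minimise over 2 possible intermediate vertex sequences; the minimum is 6, attained along the walk 0 → 1 → 1.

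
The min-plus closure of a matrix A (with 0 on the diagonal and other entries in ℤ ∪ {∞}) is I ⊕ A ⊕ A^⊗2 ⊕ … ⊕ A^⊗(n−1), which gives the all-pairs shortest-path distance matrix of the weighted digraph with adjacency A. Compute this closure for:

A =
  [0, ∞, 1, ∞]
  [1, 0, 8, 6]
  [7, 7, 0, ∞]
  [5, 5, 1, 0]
Closure =
  [0, 8, 1, 14]
  [1, 0, 2, 6]
  [7, 7, 0, 13]
  [5, 5, 1, 0]

This is the Floyd-Warshall all-pairs shortest-path computation. For each intermediate vertex k = 0, 1, …, 3, update dist[i][j] ← min(dist[i][j], dist[i][k] + dist[k][j]). The final matrix gives, for each (i, j), the minimum total weight of any directed path from i to j (possibly empty when i = j).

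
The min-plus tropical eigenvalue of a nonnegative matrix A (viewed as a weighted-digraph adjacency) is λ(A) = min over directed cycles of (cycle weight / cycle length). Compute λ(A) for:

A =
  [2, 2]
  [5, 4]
λ(A) = 2

Enumerate directed cycles and compute their means (weight / length). Sample:
  cycle 0 → 0: weight = 2, length = 1, mean = 2/1 ≈ 2.000
  cycle 1 → 1: weight = 4, length = 1, mean = 4/1 ≈ 4.000
  cycle 0 → 1 → 0: weight = 7, length = 2, mean = 7/2 ≈ 3.500
  cycle 1 → 0 → 1: weight = 7, length = 2, mean = 7/2 ≈ 3.500
Minimum mean = 2.000, attained e.g. along the cycle 0 → 0 with weight 2 and length 1. So λ(A) = 2/1 = 2.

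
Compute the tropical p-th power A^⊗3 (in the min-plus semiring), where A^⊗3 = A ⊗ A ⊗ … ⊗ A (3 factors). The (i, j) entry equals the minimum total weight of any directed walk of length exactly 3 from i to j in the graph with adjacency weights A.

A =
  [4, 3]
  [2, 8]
A^⊗3 =
  [9, 8]
  [7, 9]

Each entry (A^⊗3)_ij equals the minimum over all length-3 walks i = v_0 → v_1 → … → v_3 = j of Σ_t A[v_t][v_{t+1}]. For example, for (i, j) = (0, 1) we minimise over 4 possible intermediate vertex sequences; the minimum is 8, attained along the walk 0 → 1 → 0 → 1.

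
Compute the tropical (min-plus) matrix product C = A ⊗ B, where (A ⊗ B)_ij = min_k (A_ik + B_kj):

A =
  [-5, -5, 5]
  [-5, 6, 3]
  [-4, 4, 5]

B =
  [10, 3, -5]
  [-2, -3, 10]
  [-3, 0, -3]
A ⊗ B =
  [-7, -8, -10]
  [0, -2, -10]
  [2, -1, -9]

Apply the min-plus product entry-by-entry:
  C[0][0] = min over k of (A[0][0] + B[0][0] = -5 + 10 = 5, A[0][1] + B[1][0] = -5 + -2 = -7, A[0][2] + B[2][0] = 5 + -3 = 2) = -7 (attained at k = 1)
  C[0][1] = min over k of (A[0][0] + B[0][1] = -5 + 3 = -2, A[0][1] + B[1][1] = -5 + -3 = -8, A[0][2] + B[2][1] = 5 + 0 = 5) = -8 (attained at k = 1)
  C[0][2] = min over k of (A[0][0] + B[0][2] = -5 + -5 = -10, A[0][1] + B[1][2] = -5 + 10 = 5, A[0][2] + B[2][2] = 5 + -3 = 2) = -10 (attained at k = 0)
  C[1][0] = min over k of (A[1][0] + B[0][0] = -5 + 10 = 5, A[1][1] + B[1][0] = 6 + -2 = 4, A[1][2] + B[2][0] = 3 + -3 = 0) = 0 (attained at k = 2)
  C[1][1] = min over k of (A[1][0] + B[0][1] = -5 + 3 = -2, A[1][1] + B[1][1] = 6 + -3 = 3, A[1][2] + B[2][1] = 3 + 0 = 3) = -2 (attained at k = 0)
  C[1][2] = min over k of (A[1][0] + B[0][2] = -5 + -5 = -10, A[1][1] + B[1][2] = 6 + 10 = 16, A[1][2] + B[2][2] = 3 + -3 = 0) = -10 (attained at k = 0)
  C[2][0] = min over k of (A[2][0] + B[0][0] = -4 + 10 = 6, A[2][1] + B[1][0] = 4 + -2 = 2, A[2][2] + B[2][0] = 5 + -3 = 2) = 2 (attained at k = 1)
  C[2][1] = min over k of (A[2][0] + B[0][1] = -4 + 3 = -1, A[2][1] + B[1][1] = 4 + -3 = 1, A[2][2] + B[2][1] = 5 + 0 = 5) = -1 (attained at k = 0)
  C[2][2] = min over k of (A[2][0] + B[0][2] = -4 + -5 = -9, A[2][1] + B[1][2] = 4 + 10 = 14, A[2][2] + B[2][2] = 5 + -3 = 2) = -9 (attained at k = 0)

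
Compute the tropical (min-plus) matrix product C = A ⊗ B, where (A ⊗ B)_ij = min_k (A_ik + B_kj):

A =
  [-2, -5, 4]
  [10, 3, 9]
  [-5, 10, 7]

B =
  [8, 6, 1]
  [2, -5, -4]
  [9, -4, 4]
A ⊗ B =
  [-3, -10, -9]
  [5, -2, -1]
  [3, 1, -4]

Apply the min-plus product entry-by-entry:
  C[0][0] = min over k of (A[0][0] + B[0][0] = -2 + 8 = 6, A[0][1] + B[1][0] = -5 + 2 = -3, A[0][2] + B[2][0] = 4 + 9 = 13) = -3 (attained at k = 1)
  C[0][1] = min over k of (A[0][0] + B[0][1] = -2 + 6 = 4, A[0][1] + B[1][1] = -5 + -5 = -10, A[0][2] + B[2][1] = 4 + -4 = 0) = -10 (attained at k = 1)
  C[0][2] = min over k of (A[0][0] + B[0][2] = -2 + 1 = -1, A[0][1] + B[1][2] = -5 + -4 = -9, A[0][2] + B[2][2] = 4 + 4 = 8) = -9 (attained at k = 1)
  C[1][0] = min over k of (A[1][0] + B[0][0] = 10 + 8 = 18, A[1][1] + B[1][0] = 3 + 2 = 5, A[1][2] + B[2][0] = 9 + 9 = 18) = 5 (attained at k = 1)
  C[1][1] = min over k of (A[1][0] + B[0][1] = 10 + 6 = 16, A[1][1] + B[1][1] = 3 + -5 = -2, A[1][2] + B[2][1] = 9 + -4 = 5) = -2 (attained at k = 1)
  C[1][2] = min over k of (A[1][0] + B[0][2] = 10 + 1 = 11, A[1][1] + B[1][2] = 3 + -4 = -1, A[1][2] + B[2][2] = 9 + 4 = 13) = -1 (attained at k = 1)
  C[2][0] = min over k of (A[2][0] + B[0][0] = -5 + 8 = 3, A[2][1] + B[1][0] = 10 + 2 = 12, A[2][2] + B[2][0] = 7 + 9 = 16) = 3 (attained at k = 0)
  C[2][1] = min over k of (A[2][0] + B[0][1] = -5 + 6 = 1, A[2][1] + B[1][1] = 10 + -5 = 5, A[2][2] + B[2][1] = 7 + -4 = 3) = 1 (attained at k = 0)
  C[2][2] = min over k of (A[2][0] + B[0][2] = -5 + 1 = -4, A[2][1] + B[1][2] = 10 + -4 = 6, A[2][2] + B[2][2] = 7 + 4 = 11) = -4 (attained at k = 0)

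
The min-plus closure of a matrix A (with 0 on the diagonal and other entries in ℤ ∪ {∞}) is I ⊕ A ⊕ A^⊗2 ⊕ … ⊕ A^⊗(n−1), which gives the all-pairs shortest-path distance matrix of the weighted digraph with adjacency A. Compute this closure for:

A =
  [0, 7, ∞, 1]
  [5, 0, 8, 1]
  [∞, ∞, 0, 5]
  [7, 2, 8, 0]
Closure =
  [0, 3, 9, 1]
  [5, 0, 8, 1]
  [12, 7, 0, 5]
  [7, 2, 8, 0]

This is the Floyd-Warshall all-pairs shortest-path computation. For each intermediate vertex k = 0, 1, …, 3, update dist[i][j] ← min(dist[i][j], dist[i][k] + dist[k][j]). The final matrix gives, for each (i, j), the minimum total weight of any directed path from i to j (possibly empty when i = j).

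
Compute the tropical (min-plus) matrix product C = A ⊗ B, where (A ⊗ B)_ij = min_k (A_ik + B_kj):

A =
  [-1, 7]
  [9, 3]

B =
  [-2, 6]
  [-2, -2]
A ⊗ B =
  [-3, 5]
  [1, 1]

Apply the min-plus product entry-by-entry:
  C[0][0] = min over k of (A[0][0] + B[0][0] = -1 + -2 = -3, A[0][1] + B[1][0] = 7 + -2 = 5) = -3 (attained at k = 0)
  C[0][1] = min over k of (A[0][0] + B[0][1] = -1 + 6 = 5, A[0][1] + B[1][1] = 7 + -2 = 5) = 5 (attained at k = 0)
  C[1][0] = min over k of (A[1][0] + B[0][0] = 9 + -2 = 7, A[1][1] + B[1][0] = 3 + -2 = 1) = 1 (attained at k = 1)
  C[1][1] = min over k of (A[1][0] + B[0][1] = 9 + 6 = 15, A[1][1] + B[1][1] = 3 + -2 = 1) = 1 (attained at k = 1)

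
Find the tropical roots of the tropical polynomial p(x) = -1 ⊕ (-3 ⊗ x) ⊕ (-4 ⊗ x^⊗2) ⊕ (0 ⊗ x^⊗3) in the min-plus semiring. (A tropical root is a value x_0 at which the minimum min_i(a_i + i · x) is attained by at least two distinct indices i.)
Roots: {-4, 1, 2}

Each tropical root is a break point of the lower envelope of the lines y = a_i + i · x (there are 4 lines, with slopes 0, 1, ..., 3). Only the lines that attain the minimum somewhere contribute to roots; other lines are dominated. Here the surviving (envelope) indices are i = 3, i = 2, i = 1, i = 0.
Intersections between consecutive envelope lines give the roots: for adjacent envelope indices i < j the intersection is x = (a_i − a_j) / (j − i). Reading off the sorted break points: {-4, 1, 2}.
Verification: at each break x_0, at least two indices attain the minimum of min_i(a_i + i · x_0).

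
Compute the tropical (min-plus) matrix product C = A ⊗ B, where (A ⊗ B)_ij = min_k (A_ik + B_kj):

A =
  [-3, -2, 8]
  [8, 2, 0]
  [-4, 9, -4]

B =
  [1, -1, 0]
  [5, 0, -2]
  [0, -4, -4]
A ⊗ B =
  [-2, -4, -4]
  [0, -4, -4]
  [-4, -8, -8]

Apply the min-plus product entry-by-entry:
  C[0][0] = min over k of (A[0][0] + B[0][0] = -3 + 1 = -2, A[0][1] + B[1][0] = -2 + 5 = 3, A[0][2] + B[2][0] = 8 + 0 = 8) = -2 (attained at k = 0)
  C[0][1] = min over k of (A[0][0] + B[0][1] = -3 + -1 = -4, A[0][1] + B[1][1] = -2 + 0 = -2, A[0][2] + B[2][1] = 8 + -4 = 4) = -4 (attained at k = 0)
  C[0][2] = min over k of (A[0][0] + B[0][2] = -3 + 0 = -3, A[0][1] + B[1][2] = -2 + -2 = -4, A[0][2] + B[2][2] = 8 + -4 = 4) = -4 (attained at k = 1)
  C[1][0] = min over k of (A[1][0] + B[0][0] = 8 + 1 = 9, A[1][1] + B[1][0] = 2 + 5 = 7, A[1][2] + B[2][0] = 0 + 0 = 0) = 0 (attained at k = 2)
  C[1][1] = min over k of (A[1][0] + B[0][1] = 8 + -1 = 7, A[1][1] + B[1][1] = 2 + 0 = 2, A[1][2] + B[2][1] = 0 + -4 = -4) = -4 (attained at k = 2)
  C[1][2] = min over k of (A[1][0] + B[0][2] = 8 + 0 = 8, A[1][1] + B[1][2] = 2 + -2 = 0, A[1][2] + B[2][2] = 0 + -4 = -4) = -4 (attained at k = 2)
  C[2][0] = min over k of (A[2][0] + B[0][0] = -4 + 1 = -3, A[2][1] + B[1][0] = 9 + 5 = 14, A[2][2] + B[2][0] = -4 + 0 = -4) = -4 (attained at k = 2)
  C[2][1] = min over k of (A[2][0] + B[0][1] = -4 + -1 = -5, A[2][1] + B[1][1] = 9 + 0 = 9, A[2][2] + B[2][1] = -4 + -4 = -8) = -8 (attained at k = 2)
  C[2][2] = min over k of (A[2][0] + B[0][2] = -4 + 0 = -4, A[2][1] + B[1][2] = 9 + -2 = 7, A[2][2] + B[2][2] = -4 + -4 = -8) = -8 (attained at k = 2)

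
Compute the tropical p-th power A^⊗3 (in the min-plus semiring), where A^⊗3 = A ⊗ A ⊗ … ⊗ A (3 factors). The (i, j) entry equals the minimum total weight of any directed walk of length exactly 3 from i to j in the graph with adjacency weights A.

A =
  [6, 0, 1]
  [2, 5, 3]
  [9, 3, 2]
A^⊗3 =
  [6, 2, 3]
  [4, 6, 5]
  [7, 5, 6]

Each entry (A^⊗3)_ij equals the minimum over all length-3 walks i = v_0 → v_1 → … → v_3 = j of Σ_t A[v_t][v_{t+1}]. For example, for (i, j) = (0, 2) we minimise over 9 possible intermediate vertex sequences; the minimum is 3, attained along the walk 0 → 1 → 0 → 2.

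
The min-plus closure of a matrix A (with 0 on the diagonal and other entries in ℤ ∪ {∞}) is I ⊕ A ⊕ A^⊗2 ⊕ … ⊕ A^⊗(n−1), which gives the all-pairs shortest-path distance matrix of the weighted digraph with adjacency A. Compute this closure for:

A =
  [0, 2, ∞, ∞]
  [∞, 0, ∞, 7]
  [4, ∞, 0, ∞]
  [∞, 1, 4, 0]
Closure =
  [0, 2, 13, 9]
  [15, 0, 11, 7]
  [4, 6, 0, 13]
  [8, 1, 4, 0]

This is the Floyd-Warshall all-pairs shortest-path computation. For each intermediate vertex k = 0, 1, …, 3, update dist[i][j] ← min(dist[i][j], dist[i][k] + dist[k][j]). The final matrix gives, for each (i, j), the minimum total weight of any directed path from i to j (possibly empty when i = j).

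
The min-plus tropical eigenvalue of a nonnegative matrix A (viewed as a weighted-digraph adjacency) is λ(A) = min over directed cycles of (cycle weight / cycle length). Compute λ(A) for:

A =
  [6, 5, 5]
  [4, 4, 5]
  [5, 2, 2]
λ(A) = 2

Enumerate directed cycles and compute their means (weight / length). Sample:
  cycle 0 → 0: weight = 6, length = 1, mean = 6/1 ≈ 6.000
  cycle 1 → 1: weight = 4, length = 1, mean = 4/1 ≈ 4.000
  cycle 2 → 2: weight = 2, length = 1, mean = 2/1 ≈ 2.000
  cycle 0 → 1 → 0: weight = 9, length = 2, mean = 9/2 ≈ 4.500
  cycle 0 → 2 → 0: weight = 10, length = 2, mean = 10/2 ≈ 5.000
  cycle 1 → 0 → 1: weight = 9, length = 2, mean = 9/2 ≈ 4.500
Minimum mean = 2.000, attained e.g. along the cycle 2 → 2 with weight 2 and length 1. So λ(A) = 2/1 = 2.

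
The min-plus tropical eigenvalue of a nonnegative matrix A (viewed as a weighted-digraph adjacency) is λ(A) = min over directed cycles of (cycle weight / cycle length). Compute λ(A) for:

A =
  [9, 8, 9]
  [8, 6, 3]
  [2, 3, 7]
λ(A) = 3

Enumerate directed cycles and compute their means (weight / length). Sample:
  cycle 0 → 0: weight = 9, length = 1, mean = 9/1 ≈ 9.000
  cycle 1 → 1: weight = 6, length = 1, mean = 6/1 ≈ 6.000
  cycle 2 → 2: weight = 7, length = 1, mean = 7/1 ≈ 7.000
  cycle 0 → 1 → 0: weight = 16, length = 2, mean = 16/2 ≈ 8.000
  cycle 0 → 2 → 0: weight = 11, length = 2, mean = 11/2 ≈ 5.500
  cycle 1 → 0 → 1: weight = 16, length = 2, mean = 16/2 ≈ 8.000
Minimum mean = 3.000, attained e.g. along the cycle 1 → 2 → 1 with weight 6 and length 2. So λ(A) = 6/2 = 3.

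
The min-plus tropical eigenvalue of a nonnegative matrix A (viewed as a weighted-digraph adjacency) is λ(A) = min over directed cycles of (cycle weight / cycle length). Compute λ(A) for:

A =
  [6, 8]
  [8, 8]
λ(A) = 6

Enumerate directed cycles and compute their means (weight / length). Sample:
  cycle 0 → 0: weight = 6, length = 1, mean = 6/1 ≈ 6.000
  cycle 1 → 1: weight = 8, length = 1, mean = 8/1 ≈ 8.000
  cycle 0 → 1 → 0: weight = 16, length = 2, mean = 16/2 ≈ 8.000
  cycle 1 → 0 → 1: weight = 16, length = 2, mean = 16/2 ≈ 8.000
Minimum mean = 6.000, attained e.g. along the cycle 0 → 0 with weight 6 and length 1. So λ(A) = 6/1 = 6.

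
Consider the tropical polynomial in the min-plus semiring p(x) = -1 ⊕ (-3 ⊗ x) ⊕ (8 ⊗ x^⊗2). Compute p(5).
p(5) = -1

A tropical monomial a ⊗ x^⊗i evaluates to a + i · x. Evaluating each term at x = 5:
  Term 0 contributes -1 + 0 · 5 = -1
  Term 1 contributes -3 + 1 · 5 = 2
  Term 2 contributes 8 + 2 · 5 = 18
p(5) = ⊕ of these = min[-1, 2, 18] = -1.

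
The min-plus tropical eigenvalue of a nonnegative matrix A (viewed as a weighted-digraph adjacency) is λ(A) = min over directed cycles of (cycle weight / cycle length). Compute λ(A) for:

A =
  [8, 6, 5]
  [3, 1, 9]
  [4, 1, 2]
λ(A) = 1

Enumerate directed cycles and compute their means (weight / length). Sample:
  cycle 0 → 0: weight = 8, length = 1, mean = 8/1 ≈ 8.000
  cycle 1 → 1: weight = 1, length = 1, mean = 1/1 ≈ 1.000
  cycle 2 → 2: weight = 2, length = 1, mean = 2/1 ≈ 2.000
  cycle 0 → 1 → 0: weight = 9, length = 2, mean = 9/2 ≈ 4.500
  cycle 0 → 2 → 0: weight = 9, length = 2, mean = 9/2 ≈ 4.500
  cycle 1 → 0 → 1: weight = 9, length = 2, mean = 9/2 ≈ 4.500
Minimum mean = 1.000, attained e.g. along the cycle 1 → 1 with weight 1 and length 1. So λ(A) = 1/1 = 1.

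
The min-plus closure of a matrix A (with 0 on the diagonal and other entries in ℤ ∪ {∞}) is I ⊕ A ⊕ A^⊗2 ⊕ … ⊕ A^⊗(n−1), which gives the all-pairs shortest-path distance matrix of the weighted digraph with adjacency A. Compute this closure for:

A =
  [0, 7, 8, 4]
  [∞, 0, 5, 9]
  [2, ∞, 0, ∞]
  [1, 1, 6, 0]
Closure =
  [0, 5, 8, 4]
  [7, 0, 5, 9]
  [2, 7, 0, 6]
  [1, 1, 6, 0]

This is the Floyd-Warshall all-pairs shortest-path computation. For each intermediate vertex k = 0, 1, …, 3, update dist[i][j] ← min(dist[i][j], dist[i][k] + dist[k][j]). The final matrix gives, for each (i, j), the minimum total weight of any directed path from i to j (possibly empty when i = j).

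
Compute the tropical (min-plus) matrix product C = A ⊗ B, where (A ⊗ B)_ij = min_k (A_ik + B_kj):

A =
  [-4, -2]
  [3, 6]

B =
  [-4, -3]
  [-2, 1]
A ⊗ B =
  [-8, -7]
  [-1, 0]

Apply the min-plus product entry-by-entry:
  C[0][0] = min over k of (A[0][0] + B[0][0] = -4 + -4 = -8, A[0][1] + B[1][0] = -2 + -2 = -4) = -8 (attained at k = 0)
  C[0][1] = min over k of (A[0][0] + B[0][1] = -4 + -3 = -7, A[0][1] + B[1][1] = -2 + 1 = -1) = -7 (attained at k = 0)
  C[1][0] = min over k of (A[1][0] + B[0][0] = 3 + -4 = -1, A[1][1] + B[1][0] = 6 + -2 = 4) = -1 (attained at k = 0)
  C[1][1] = min over k of (A[1][0] + B[0][1] = 3 + -3 = 0, A[1][1] + B[1][1] = 6 + 1 = 7) = 0 (attained at k = 0)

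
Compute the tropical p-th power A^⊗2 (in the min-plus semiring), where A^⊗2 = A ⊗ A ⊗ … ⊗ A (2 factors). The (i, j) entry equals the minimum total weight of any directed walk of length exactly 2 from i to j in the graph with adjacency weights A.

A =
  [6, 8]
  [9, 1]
A^⊗2 =
  [12, 9]
  [10, 2]

Each entry (A^⊗2)_ij equals the minimum over all length-2 walks i = v_0 → v_1 → … → v_2 = j of Σ_t A[v_t][v_{t+1}]. For example, for (i, j) = (0, 1) we minimise over 2 possible intermediate vertex sequences; the minimum is 9, attained along the walk 0 → 1 → 1.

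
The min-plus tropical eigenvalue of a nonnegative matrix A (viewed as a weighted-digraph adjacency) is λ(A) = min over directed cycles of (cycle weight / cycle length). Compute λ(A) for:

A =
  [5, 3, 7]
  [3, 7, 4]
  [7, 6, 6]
λ(A) = 3

Enumerate directed cycles and compute their means (weight / length). Sample:
  cycle 0 → 0: weight = 5, length = 1, mean = 5/1 ≈ 5.000
  cycle 1 → 1: weight = 7, length = 1, mean = 7/1 ≈ 7.000
  cycle 2 → 2: weight = 6, length = 1, mean = 6/1 ≈ 6.000
  cycle 0 → 1 → 0: weight = 6, length = 2, mean = 6/2 ≈ 3.000
  cycle 0 → 2 → 0: weight = 14, length = 2, mean = 14/2 ≈ 7.000
  cycle 1 → 0 → 1: weight = 6, length = 2, mean = 6/2 ≈ 3.000
Minimum mean = 3.000, attained e.g. along the cycle 0 → 1 → 0 with weight 6 and length 2. So λ(A) = 6/2 = 3.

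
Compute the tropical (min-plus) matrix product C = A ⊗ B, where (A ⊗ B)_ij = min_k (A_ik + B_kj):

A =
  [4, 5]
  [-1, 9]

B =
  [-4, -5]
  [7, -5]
A ⊗ B =
  [0, -1]
  [-5, -6]

Apply the min-plus product entry-by-entry:
  C[0][0] = min over k of (A[0][0] + B[0][0] = 4 + -4 = 0, A[0][1] + B[1][0] = 5 + 7 = 12) = 0 (attained at k = 0)
  C[0][1] = min over k of (A[0][0] + B[0][1] = 4 + -5 = -1, A[0][1] + B[1][1] = 5 + -5 = 0) = -1 (attained at k = 0)
  C[1][0] = min over k of (A[1][0] + B[0][0] = -1 + -4 = -5, A[1][1] + B[1][0] = 9 + 7 = 16) = -5 (attained at k = 0)
  C[1][1] = min over k of (A[1][0] + B[0][1] = -1 + -5 = -6, A[1][1] + B[1][1] = 9 + -5 = 4) = -6 (attained at k = 0)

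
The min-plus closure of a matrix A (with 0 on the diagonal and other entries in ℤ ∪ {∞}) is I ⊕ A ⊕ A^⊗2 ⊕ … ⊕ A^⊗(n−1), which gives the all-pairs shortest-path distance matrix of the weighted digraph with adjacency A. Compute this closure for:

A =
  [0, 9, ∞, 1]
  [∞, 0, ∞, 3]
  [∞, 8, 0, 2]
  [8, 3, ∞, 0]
Closure =
  [0, 4, ∞, 1]
  [11, 0, ∞, 3]
  [10, 5, 0, 2]
  [8, 3, ∞, 0]

This is the Floyd-Warshall all-pairs shortest-path computation. For each intermediate vertex k = 0, 1, …, 3, update dist[i][j] ← min(dist[i][j], dist[i][k] + dist[k][j]). The final matrix gives, for each (i, j), the minimum total weight of any directed path from i to j (possibly empty when i = j).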